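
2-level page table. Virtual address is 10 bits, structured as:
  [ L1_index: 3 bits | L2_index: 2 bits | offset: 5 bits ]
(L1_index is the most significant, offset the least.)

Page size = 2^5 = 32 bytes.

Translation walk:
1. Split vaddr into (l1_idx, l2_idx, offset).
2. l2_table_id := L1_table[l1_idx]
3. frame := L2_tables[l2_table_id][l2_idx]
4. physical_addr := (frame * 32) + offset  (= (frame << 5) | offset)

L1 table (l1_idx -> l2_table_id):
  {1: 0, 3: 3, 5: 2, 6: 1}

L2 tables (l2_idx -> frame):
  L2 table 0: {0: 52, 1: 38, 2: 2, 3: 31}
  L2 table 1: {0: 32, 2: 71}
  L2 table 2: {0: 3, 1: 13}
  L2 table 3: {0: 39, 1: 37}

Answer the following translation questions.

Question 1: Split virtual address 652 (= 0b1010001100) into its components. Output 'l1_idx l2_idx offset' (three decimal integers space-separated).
Answer: 5 0 12

Derivation:
vaddr = 652 = 0b1010001100
  top 3 bits -> l1_idx = 5
  next 2 bits -> l2_idx = 0
  bottom 5 bits -> offset = 12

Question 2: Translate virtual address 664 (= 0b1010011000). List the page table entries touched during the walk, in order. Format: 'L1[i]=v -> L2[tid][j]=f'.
vaddr = 664 = 0b1010011000
Split: l1_idx=5, l2_idx=0, offset=24

Answer: L1[5]=2 -> L2[2][0]=3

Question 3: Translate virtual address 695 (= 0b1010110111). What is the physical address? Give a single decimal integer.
Answer: 439

Derivation:
vaddr = 695 = 0b1010110111
Split: l1_idx=5, l2_idx=1, offset=23
L1[5] = 2
L2[2][1] = 13
paddr = 13 * 32 + 23 = 439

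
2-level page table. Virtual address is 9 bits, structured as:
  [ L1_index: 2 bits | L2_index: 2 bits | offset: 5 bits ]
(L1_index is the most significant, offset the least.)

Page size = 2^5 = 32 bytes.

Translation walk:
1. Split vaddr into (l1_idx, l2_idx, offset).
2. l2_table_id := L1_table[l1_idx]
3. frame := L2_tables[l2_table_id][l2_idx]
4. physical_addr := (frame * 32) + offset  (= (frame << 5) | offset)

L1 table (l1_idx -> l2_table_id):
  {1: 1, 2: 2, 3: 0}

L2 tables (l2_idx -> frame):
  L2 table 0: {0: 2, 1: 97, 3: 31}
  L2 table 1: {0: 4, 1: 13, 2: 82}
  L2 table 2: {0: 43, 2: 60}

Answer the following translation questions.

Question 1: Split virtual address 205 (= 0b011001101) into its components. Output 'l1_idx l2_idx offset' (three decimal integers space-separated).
vaddr = 205 = 0b011001101
  top 2 bits -> l1_idx = 1
  next 2 bits -> l2_idx = 2
  bottom 5 bits -> offset = 13

Answer: 1 2 13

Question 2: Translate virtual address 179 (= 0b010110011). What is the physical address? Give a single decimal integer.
vaddr = 179 = 0b010110011
Split: l1_idx=1, l2_idx=1, offset=19
L1[1] = 1
L2[1][1] = 13
paddr = 13 * 32 + 19 = 435

Answer: 435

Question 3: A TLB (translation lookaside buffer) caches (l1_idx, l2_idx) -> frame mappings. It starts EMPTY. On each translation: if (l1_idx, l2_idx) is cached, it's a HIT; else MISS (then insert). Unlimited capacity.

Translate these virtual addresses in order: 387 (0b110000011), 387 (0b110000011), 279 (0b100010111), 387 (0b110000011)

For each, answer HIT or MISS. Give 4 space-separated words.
vaddr=387: (3,0) not in TLB -> MISS, insert
vaddr=387: (3,0) in TLB -> HIT
vaddr=279: (2,0) not in TLB -> MISS, insert
vaddr=387: (3,0) in TLB -> HIT

Answer: MISS HIT MISS HIT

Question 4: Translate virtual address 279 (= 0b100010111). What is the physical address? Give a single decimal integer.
vaddr = 279 = 0b100010111
Split: l1_idx=2, l2_idx=0, offset=23
L1[2] = 2
L2[2][0] = 43
paddr = 43 * 32 + 23 = 1399

Answer: 1399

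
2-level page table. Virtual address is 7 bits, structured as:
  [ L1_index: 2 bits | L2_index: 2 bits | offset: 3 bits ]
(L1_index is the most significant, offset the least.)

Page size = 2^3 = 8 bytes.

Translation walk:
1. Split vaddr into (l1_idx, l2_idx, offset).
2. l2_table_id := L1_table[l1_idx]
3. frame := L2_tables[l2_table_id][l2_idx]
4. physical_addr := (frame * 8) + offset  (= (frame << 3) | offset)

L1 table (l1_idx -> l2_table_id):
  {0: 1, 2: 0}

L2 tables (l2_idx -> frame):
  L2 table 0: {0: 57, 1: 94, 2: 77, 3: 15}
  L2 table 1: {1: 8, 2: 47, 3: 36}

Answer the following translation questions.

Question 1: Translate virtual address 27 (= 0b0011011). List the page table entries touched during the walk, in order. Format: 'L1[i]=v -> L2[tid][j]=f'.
Answer: L1[0]=1 -> L2[1][3]=36

Derivation:
vaddr = 27 = 0b0011011
Split: l1_idx=0, l2_idx=3, offset=3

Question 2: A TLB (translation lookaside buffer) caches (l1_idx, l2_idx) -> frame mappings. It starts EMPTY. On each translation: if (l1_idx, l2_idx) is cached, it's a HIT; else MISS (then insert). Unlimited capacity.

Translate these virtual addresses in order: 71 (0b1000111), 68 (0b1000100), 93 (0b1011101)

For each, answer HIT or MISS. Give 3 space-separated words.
Answer: MISS HIT MISS

Derivation:
vaddr=71: (2,0) not in TLB -> MISS, insert
vaddr=68: (2,0) in TLB -> HIT
vaddr=93: (2,3) not in TLB -> MISS, insert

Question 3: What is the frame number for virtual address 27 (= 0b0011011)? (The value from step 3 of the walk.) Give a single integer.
Answer: 36

Derivation:
vaddr = 27: l1_idx=0, l2_idx=3
L1[0] = 1; L2[1][3] = 36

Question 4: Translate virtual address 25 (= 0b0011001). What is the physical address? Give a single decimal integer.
Answer: 289

Derivation:
vaddr = 25 = 0b0011001
Split: l1_idx=0, l2_idx=3, offset=1
L1[0] = 1
L2[1][3] = 36
paddr = 36 * 8 + 1 = 289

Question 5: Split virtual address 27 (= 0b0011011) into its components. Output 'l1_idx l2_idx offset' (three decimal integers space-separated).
Answer: 0 3 3

Derivation:
vaddr = 27 = 0b0011011
  top 2 bits -> l1_idx = 0
  next 2 bits -> l2_idx = 3
  bottom 3 bits -> offset = 3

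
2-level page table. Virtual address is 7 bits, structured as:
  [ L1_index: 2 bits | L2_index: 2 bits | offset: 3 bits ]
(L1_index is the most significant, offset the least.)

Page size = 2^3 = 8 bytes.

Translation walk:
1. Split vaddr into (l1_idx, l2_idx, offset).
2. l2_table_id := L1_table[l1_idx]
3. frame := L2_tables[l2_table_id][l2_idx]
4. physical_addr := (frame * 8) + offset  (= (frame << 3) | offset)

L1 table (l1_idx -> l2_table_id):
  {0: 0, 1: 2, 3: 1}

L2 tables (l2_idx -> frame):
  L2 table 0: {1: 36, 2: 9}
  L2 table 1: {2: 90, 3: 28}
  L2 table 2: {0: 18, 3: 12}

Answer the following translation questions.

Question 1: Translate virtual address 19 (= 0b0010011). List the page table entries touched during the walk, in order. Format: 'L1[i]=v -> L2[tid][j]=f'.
Answer: L1[0]=0 -> L2[0][2]=9

Derivation:
vaddr = 19 = 0b0010011
Split: l1_idx=0, l2_idx=2, offset=3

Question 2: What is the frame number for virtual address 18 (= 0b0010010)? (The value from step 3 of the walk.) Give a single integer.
Answer: 9

Derivation:
vaddr = 18: l1_idx=0, l2_idx=2
L1[0] = 0; L2[0][2] = 9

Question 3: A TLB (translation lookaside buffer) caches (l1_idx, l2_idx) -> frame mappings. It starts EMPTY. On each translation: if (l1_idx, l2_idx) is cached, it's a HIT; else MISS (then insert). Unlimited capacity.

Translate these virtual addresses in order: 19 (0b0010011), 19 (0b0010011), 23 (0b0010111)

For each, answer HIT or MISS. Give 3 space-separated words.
Answer: MISS HIT HIT

Derivation:
vaddr=19: (0,2) not in TLB -> MISS, insert
vaddr=19: (0,2) in TLB -> HIT
vaddr=23: (0,2) in TLB -> HIT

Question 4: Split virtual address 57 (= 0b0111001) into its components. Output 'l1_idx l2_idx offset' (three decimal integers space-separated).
Answer: 1 3 1

Derivation:
vaddr = 57 = 0b0111001
  top 2 bits -> l1_idx = 1
  next 2 bits -> l2_idx = 3
  bottom 3 bits -> offset = 1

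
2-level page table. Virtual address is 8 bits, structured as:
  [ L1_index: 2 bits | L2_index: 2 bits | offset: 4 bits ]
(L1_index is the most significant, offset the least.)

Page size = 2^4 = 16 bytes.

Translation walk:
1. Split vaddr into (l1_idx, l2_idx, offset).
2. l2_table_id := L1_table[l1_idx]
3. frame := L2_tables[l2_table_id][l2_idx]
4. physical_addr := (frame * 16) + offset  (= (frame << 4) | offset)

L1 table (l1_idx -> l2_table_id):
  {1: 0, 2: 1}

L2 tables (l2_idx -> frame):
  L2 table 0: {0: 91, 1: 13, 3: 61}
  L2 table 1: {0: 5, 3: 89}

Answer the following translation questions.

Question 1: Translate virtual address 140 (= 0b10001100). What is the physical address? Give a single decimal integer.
Answer: 92

Derivation:
vaddr = 140 = 0b10001100
Split: l1_idx=2, l2_idx=0, offset=12
L1[2] = 1
L2[1][0] = 5
paddr = 5 * 16 + 12 = 92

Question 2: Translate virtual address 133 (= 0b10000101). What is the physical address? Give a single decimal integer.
Answer: 85

Derivation:
vaddr = 133 = 0b10000101
Split: l1_idx=2, l2_idx=0, offset=5
L1[2] = 1
L2[1][0] = 5
paddr = 5 * 16 + 5 = 85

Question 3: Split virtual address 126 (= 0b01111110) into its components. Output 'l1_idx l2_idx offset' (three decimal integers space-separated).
vaddr = 126 = 0b01111110
  top 2 bits -> l1_idx = 1
  next 2 bits -> l2_idx = 3
  bottom 4 bits -> offset = 14

Answer: 1 3 14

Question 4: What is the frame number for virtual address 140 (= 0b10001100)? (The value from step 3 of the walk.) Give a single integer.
vaddr = 140: l1_idx=2, l2_idx=0
L1[2] = 1; L2[1][0] = 5

Answer: 5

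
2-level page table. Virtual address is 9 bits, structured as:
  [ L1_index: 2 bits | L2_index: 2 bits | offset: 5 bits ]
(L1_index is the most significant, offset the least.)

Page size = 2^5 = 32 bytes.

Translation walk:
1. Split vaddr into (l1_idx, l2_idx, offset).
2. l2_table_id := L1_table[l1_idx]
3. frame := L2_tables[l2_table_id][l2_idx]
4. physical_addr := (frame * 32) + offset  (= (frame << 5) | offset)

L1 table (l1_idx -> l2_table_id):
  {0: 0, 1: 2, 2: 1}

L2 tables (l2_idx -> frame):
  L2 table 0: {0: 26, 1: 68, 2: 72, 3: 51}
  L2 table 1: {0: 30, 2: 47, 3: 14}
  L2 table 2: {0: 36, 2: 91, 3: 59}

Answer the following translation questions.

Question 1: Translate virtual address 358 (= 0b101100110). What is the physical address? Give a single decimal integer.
Answer: 454

Derivation:
vaddr = 358 = 0b101100110
Split: l1_idx=2, l2_idx=3, offset=6
L1[2] = 1
L2[1][3] = 14
paddr = 14 * 32 + 6 = 454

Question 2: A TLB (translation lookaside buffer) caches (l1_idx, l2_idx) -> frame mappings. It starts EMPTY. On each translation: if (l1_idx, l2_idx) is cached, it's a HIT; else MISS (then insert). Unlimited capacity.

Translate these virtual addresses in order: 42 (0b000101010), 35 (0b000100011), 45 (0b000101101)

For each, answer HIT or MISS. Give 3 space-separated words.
Answer: MISS HIT HIT

Derivation:
vaddr=42: (0,1) not in TLB -> MISS, insert
vaddr=35: (0,1) in TLB -> HIT
vaddr=45: (0,1) in TLB -> HIT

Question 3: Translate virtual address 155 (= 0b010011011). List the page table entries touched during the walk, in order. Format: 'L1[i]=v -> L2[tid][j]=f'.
vaddr = 155 = 0b010011011
Split: l1_idx=1, l2_idx=0, offset=27

Answer: L1[1]=2 -> L2[2][0]=36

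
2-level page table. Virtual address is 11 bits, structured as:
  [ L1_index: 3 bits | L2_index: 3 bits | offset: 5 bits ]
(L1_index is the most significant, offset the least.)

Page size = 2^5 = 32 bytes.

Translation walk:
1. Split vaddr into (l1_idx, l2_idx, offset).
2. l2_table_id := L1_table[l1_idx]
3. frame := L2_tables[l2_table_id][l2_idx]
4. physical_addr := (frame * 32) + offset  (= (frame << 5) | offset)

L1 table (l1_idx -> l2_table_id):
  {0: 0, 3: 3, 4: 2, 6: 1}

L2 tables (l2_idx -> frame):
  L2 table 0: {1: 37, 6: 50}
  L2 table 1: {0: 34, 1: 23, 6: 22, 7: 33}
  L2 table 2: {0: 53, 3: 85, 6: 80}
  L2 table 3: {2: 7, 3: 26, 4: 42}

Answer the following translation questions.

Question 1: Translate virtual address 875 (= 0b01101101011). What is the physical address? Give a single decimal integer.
vaddr = 875 = 0b01101101011
Split: l1_idx=3, l2_idx=3, offset=11
L1[3] = 3
L2[3][3] = 26
paddr = 26 * 32 + 11 = 843

Answer: 843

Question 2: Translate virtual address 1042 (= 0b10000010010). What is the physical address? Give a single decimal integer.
vaddr = 1042 = 0b10000010010
Split: l1_idx=4, l2_idx=0, offset=18
L1[4] = 2
L2[2][0] = 53
paddr = 53 * 32 + 18 = 1714

Answer: 1714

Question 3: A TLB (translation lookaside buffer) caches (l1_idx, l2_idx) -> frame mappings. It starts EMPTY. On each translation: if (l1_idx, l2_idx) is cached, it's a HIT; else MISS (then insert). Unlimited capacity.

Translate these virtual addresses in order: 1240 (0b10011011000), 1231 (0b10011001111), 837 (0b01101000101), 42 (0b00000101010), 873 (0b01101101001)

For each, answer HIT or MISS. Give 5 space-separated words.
Answer: MISS HIT MISS MISS MISS

Derivation:
vaddr=1240: (4,6) not in TLB -> MISS, insert
vaddr=1231: (4,6) in TLB -> HIT
vaddr=837: (3,2) not in TLB -> MISS, insert
vaddr=42: (0,1) not in TLB -> MISS, insert
vaddr=873: (3,3) not in TLB -> MISS, insert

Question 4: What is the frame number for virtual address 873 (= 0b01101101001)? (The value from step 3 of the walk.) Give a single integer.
Answer: 26

Derivation:
vaddr = 873: l1_idx=3, l2_idx=3
L1[3] = 3; L2[3][3] = 26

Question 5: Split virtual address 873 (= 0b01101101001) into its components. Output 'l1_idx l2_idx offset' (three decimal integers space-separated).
Answer: 3 3 9

Derivation:
vaddr = 873 = 0b01101101001
  top 3 bits -> l1_idx = 3
  next 3 bits -> l2_idx = 3
  bottom 5 bits -> offset = 9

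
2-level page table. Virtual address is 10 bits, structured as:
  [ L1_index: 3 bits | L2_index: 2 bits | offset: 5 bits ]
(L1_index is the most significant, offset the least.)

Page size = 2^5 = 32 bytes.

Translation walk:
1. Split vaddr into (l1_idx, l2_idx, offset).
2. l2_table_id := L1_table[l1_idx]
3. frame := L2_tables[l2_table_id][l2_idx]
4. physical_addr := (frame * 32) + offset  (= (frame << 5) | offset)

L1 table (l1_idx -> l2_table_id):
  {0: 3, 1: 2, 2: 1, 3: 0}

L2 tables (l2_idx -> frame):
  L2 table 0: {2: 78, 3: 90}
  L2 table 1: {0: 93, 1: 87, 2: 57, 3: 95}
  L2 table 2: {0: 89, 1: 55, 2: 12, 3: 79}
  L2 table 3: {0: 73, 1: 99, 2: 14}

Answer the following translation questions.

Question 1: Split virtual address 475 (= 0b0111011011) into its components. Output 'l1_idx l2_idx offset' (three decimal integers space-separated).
Answer: 3 2 27

Derivation:
vaddr = 475 = 0b0111011011
  top 3 bits -> l1_idx = 3
  next 2 bits -> l2_idx = 2
  bottom 5 bits -> offset = 27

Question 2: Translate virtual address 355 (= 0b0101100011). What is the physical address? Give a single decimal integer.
Answer: 3043

Derivation:
vaddr = 355 = 0b0101100011
Split: l1_idx=2, l2_idx=3, offset=3
L1[2] = 1
L2[1][3] = 95
paddr = 95 * 32 + 3 = 3043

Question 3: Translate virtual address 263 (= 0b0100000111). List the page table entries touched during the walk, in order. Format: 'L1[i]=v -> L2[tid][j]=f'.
vaddr = 263 = 0b0100000111
Split: l1_idx=2, l2_idx=0, offset=7

Answer: L1[2]=1 -> L2[1][0]=93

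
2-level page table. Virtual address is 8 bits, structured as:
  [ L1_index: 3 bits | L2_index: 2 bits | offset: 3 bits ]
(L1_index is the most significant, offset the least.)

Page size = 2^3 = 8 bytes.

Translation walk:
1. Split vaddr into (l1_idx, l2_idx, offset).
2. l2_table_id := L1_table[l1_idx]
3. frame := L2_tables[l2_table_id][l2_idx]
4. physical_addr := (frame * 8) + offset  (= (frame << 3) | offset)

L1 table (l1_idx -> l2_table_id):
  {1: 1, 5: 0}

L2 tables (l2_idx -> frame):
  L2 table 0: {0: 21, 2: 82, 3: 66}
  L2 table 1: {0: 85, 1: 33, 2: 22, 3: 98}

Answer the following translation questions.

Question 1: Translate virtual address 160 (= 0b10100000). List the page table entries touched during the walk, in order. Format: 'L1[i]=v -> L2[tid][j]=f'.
vaddr = 160 = 0b10100000
Split: l1_idx=5, l2_idx=0, offset=0

Answer: L1[5]=0 -> L2[0][0]=21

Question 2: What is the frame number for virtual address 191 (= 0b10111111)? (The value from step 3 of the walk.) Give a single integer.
vaddr = 191: l1_idx=5, l2_idx=3
L1[5] = 0; L2[0][3] = 66

Answer: 66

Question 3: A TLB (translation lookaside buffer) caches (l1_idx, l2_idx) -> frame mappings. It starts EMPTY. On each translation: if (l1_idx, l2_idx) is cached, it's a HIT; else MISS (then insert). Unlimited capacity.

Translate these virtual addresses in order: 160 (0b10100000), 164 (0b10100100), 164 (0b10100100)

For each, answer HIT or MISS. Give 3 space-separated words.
vaddr=160: (5,0) not in TLB -> MISS, insert
vaddr=164: (5,0) in TLB -> HIT
vaddr=164: (5,0) in TLB -> HIT

Answer: MISS HIT HIT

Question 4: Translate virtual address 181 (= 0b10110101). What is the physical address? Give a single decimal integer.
Answer: 661

Derivation:
vaddr = 181 = 0b10110101
Split: l1_idx=5, l2_idx=2, offset=5
L1[5] = 0
L2[0][2] = 82
paddr = 82 * 8 + 5 = 661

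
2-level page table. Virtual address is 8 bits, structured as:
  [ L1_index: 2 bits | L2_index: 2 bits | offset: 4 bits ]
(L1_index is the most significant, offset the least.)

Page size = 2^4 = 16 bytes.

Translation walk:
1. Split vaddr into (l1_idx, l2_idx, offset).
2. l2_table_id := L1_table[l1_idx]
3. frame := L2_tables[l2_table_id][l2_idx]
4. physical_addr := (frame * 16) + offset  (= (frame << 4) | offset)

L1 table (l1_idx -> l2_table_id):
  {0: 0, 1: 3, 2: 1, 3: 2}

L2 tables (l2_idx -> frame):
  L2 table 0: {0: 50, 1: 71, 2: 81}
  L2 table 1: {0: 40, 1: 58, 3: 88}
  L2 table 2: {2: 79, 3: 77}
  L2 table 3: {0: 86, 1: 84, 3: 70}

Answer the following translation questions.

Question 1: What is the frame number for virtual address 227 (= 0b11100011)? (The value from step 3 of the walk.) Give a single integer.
Answer: 79

Derivation:
vaddr = 227: l1_idx=3, l2_idx=2
L1[3] = 2; L2[2][2] = 79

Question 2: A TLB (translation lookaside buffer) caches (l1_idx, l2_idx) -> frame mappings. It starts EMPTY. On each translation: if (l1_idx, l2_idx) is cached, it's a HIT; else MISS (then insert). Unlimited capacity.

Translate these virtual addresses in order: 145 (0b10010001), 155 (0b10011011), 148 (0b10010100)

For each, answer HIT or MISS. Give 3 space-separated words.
Answer: MISS HIT HIT

Derivation:
vaddr=145: (2,1) not in TLB -> MISS, insert
vaddr=155: (2,1) in TLB -> HIT
vaddr=148: (2,1) in TLB -> HIT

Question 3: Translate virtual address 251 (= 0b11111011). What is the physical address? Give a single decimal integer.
Answer: 1243

Derivation:
vaddr = 251 = 0b11111011
Split: l1_idx=3, l2_idx=3, offset=11
L1[3] = 2
L2[2][3] = 77
paddr = 77 * 16 + 11 = 1243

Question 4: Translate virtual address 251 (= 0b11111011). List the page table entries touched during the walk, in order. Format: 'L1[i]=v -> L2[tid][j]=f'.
vaddr = 251 = 0b11111011
Split: l1_idx=3, l2_idx=3, offset=11

Answer: L1[3]=2 -> L2[2][3]=77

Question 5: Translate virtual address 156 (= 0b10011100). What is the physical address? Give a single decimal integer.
vaddr = 156 = 0b10011100
Split: l1_idx=2, l2_idx=1, offset=12
L1[2] = 1
L2[1][1] = 58
paddr = 58 * 16 + 12 = 940

Answer: 940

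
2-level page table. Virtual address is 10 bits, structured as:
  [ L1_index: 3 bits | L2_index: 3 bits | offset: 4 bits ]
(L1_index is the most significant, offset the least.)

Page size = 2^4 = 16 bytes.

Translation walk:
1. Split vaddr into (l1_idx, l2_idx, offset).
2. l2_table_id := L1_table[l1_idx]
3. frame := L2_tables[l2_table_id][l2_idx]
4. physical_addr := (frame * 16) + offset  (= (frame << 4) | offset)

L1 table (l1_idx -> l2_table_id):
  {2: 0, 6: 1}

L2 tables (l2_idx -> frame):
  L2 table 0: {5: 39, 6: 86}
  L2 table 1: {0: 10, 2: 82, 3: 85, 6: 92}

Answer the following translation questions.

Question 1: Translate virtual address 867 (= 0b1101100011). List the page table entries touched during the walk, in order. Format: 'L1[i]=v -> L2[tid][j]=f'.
vaddr = 867 = 0b1101100011
Split: l1_idx=6, l2_idx=6, offset=3

Answer: L1[6]=1 -> L2[1][6]=92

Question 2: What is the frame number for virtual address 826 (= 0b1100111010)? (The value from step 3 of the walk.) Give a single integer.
vaddr = 826: l1_idx=6, l2_idx=3
L1[6] = 1; L2[1][3] = 85

Answer: 85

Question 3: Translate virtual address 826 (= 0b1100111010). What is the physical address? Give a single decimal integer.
vaddr = 826 = 0b1100111010
Split: l1_idx=6, l2_idx=3, offset=10
L1[6] = 1
L2[1][3] = 85
paddr = 85 * 16 + 10 = 1370

Answer: 1370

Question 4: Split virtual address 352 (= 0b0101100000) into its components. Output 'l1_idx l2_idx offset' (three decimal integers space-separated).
vaddr = 352 = 0b0101100000
  top 3 bits -> l1_idx = 2
  next 3 bits -> l2_idx = 6
  bottom 4 bits -> offset = 0

Answer: 2 6 0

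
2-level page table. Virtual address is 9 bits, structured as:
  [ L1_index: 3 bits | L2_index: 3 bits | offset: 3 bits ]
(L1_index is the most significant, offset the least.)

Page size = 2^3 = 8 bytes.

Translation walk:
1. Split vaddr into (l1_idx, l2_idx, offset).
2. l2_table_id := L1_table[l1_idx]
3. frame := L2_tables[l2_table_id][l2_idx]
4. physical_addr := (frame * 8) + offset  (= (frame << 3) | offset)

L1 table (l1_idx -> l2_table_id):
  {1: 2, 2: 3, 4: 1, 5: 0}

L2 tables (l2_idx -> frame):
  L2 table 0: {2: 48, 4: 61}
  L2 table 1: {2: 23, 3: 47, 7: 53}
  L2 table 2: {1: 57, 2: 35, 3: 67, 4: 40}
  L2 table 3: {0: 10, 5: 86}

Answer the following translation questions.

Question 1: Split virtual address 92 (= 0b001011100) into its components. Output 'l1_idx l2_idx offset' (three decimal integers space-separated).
vaddr = 92 = 0b001011100
  top 3 bits -> l1_idx = 1
  next 3 bits -> l2_idx = 3
  bottom 3 bits -> offset = 4

Answer: 1 3 4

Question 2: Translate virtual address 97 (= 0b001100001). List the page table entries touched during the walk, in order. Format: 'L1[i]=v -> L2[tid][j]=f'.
Answer: L1[1]=2 -> L2[2][4]=40

Derivation:
vaddr = 97 = 0b001100001
Split: l1_idx=1, l2_idx=4, offset=1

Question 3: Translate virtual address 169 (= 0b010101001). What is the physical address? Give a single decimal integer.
vaddr = 169 = 0b010101001
Split: l1_idx=2, l2_idx=5, offset=1
L1[2] = 3
L2[3][5] = 86
paddr = 86 * 8 + 1 = 689

Answer: 689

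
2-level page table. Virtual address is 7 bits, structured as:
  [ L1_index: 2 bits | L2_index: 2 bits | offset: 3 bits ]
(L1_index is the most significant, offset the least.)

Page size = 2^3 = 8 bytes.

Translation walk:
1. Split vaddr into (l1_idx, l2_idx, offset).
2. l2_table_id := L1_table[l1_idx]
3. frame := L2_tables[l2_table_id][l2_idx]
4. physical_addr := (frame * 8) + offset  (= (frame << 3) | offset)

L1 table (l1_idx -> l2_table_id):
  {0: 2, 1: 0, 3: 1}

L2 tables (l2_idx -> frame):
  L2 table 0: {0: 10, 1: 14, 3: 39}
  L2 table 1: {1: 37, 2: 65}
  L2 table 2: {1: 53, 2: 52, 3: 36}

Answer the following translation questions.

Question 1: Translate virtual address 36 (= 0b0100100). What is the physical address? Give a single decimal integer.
Answer: 84

Derivation:
vaddr = 36 = 0b0100100
Split: l1_idx=1, l2_idx=0, offset=4
L1[1] = 0
L2[0][0] = 10
paddr = 10 * 8 + 4 = 84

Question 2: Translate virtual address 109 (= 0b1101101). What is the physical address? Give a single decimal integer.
Answer: 301

Derivation:
vaddr = 109 = 0b1101101
Split: l1_idx=3, l2_idx=1, offset=5
L1[3] = 1
L2[1][1] = 37
paddr = 37 * 8 + 5 = 301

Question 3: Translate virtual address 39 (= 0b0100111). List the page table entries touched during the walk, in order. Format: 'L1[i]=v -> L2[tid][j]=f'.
vaddr = 39 = 0b0100111
Split: l1_idx=1, l2_idx=0, offset=7

Answer: L1[1]=0 -> L2[0][0]=10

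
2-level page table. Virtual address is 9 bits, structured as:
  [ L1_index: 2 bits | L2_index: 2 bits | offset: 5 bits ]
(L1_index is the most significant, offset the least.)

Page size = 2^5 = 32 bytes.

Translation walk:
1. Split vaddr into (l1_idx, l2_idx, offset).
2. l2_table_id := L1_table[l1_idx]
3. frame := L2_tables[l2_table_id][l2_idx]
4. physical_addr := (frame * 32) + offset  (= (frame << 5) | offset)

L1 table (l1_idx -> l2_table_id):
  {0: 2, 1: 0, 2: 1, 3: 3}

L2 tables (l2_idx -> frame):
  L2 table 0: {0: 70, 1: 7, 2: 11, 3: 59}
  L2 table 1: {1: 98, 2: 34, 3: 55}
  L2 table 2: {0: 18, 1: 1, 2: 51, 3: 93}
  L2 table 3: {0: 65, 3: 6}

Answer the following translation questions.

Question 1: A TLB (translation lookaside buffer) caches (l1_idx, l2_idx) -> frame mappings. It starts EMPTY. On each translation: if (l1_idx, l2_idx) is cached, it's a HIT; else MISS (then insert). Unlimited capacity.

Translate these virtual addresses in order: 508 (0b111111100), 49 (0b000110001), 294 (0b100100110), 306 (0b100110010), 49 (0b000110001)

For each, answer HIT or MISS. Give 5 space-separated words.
vaddr=508: (3,3) not in TLB -> MISS, insert
vaddr=49: (0,1) not in TLB -> MISS, insert
vaddr=294: (2,1) not in TLB -> MISS, insert
vaddr=306: (2,1) in TLB -> HIT
vaddr=49: (0,1) in TLB -> HIT

Answer: MISS MISS MISS HIT HIT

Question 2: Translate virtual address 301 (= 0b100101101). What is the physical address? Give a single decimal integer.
Answer: 3149

Derivation:
vaddr = 301 = 0b100101101
Split: l1_idx=2, l2_idx=1, offset=13
L1[2] = 1
L2[1][1] = 98
paddr = 98 * 32 + 13 = 3149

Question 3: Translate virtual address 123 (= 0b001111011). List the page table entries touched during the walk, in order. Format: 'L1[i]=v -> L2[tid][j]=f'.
vaddr = 123 = 0b001111011
Split: l1_idx=0, l2_idx=3, offset=27

Answer: L1[0]=2 -> L2[2][3]=93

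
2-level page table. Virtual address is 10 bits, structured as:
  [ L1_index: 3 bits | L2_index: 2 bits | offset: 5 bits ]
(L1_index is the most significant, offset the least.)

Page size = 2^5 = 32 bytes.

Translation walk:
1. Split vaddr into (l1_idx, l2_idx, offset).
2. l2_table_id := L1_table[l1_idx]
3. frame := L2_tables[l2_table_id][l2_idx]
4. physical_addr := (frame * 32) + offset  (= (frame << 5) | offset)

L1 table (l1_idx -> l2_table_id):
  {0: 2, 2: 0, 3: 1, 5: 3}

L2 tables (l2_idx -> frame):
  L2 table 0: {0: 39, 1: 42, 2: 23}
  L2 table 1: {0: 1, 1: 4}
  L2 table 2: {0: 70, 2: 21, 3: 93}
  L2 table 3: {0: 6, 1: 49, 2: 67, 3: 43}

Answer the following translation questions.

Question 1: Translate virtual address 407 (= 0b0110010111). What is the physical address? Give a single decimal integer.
vaddr = 407 = 0b0110010111
Split: l1_idx=3, l2_idx=0, offset=23
L1[3] = 1
L2[1][0] = 1
paddr = 1 * 32 + 23 = 55

Answer: 55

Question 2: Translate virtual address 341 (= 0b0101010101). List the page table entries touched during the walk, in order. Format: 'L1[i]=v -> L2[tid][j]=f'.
Answer: L1[2]=0 -> L2[0][2]=23

Derivation:
vaddr = 341 = 0b0101010101
Split: l1_idx=2, l2_idx=2, offset=21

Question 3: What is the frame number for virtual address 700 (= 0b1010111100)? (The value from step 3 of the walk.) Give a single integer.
vaddr = 700: l1_idx=5, l2_idx=1
L1[5] = 3; L2[3][1] = 49

Answer: 49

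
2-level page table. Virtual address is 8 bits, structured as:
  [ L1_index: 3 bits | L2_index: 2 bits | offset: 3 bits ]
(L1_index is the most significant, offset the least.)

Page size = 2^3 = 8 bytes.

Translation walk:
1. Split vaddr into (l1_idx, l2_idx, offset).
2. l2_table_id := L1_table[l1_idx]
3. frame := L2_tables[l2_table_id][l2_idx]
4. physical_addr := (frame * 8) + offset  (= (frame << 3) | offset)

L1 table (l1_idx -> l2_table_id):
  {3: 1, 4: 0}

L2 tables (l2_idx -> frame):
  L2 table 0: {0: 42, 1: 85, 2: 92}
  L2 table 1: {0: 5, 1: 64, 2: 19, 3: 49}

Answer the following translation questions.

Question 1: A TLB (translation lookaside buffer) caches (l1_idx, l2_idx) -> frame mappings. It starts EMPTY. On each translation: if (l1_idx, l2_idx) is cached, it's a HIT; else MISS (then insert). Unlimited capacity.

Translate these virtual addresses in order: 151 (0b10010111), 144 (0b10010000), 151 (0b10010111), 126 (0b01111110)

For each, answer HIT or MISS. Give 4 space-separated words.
vaddr=151: (4,2) not in TLB -> MISS, insert
vaddr=144: (4,2) in TLB -> HIT
vaddr=151: (4,2) in TLB -> HIT
vaddr=126: (3,3) not in TLB -> MISS, insert

Answer: MISS HIT HIT MISS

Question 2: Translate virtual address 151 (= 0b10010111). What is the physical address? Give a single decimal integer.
Answer: 743

Derivation:
vaddr = 151 = 0b10010111
Split: l1_idx=4, l2_idx=2, offset=7
L1[4] = 0
L2[0][2] = 92
paddr = 92 * 8 + 7 = 743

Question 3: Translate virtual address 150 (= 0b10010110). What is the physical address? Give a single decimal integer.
Answer: 742

Derivation:
vaddr = 150 = 0b10010110
Split: l1_idx=4, l2_idx=2, offset=6
L1[4] = 0
L2[0][2] = 92
paddr = 92 * 8 + 6 = 742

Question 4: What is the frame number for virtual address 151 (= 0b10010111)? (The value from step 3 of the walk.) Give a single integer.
Answer: 92

Derivation:
vaddr = 151: l1_idx=4, l2_idx=2
L1[4] = 0; L2[0][2] = 92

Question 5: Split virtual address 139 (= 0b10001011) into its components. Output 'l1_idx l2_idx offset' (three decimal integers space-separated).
Answer: 4 1 3

Derivation:
vaddr = 139 = 0b10001011
  top 3 bits -> l1_idx = 4
  next 2 bits -> l2_idx = 1
  bottom 3 bits -> offset = 3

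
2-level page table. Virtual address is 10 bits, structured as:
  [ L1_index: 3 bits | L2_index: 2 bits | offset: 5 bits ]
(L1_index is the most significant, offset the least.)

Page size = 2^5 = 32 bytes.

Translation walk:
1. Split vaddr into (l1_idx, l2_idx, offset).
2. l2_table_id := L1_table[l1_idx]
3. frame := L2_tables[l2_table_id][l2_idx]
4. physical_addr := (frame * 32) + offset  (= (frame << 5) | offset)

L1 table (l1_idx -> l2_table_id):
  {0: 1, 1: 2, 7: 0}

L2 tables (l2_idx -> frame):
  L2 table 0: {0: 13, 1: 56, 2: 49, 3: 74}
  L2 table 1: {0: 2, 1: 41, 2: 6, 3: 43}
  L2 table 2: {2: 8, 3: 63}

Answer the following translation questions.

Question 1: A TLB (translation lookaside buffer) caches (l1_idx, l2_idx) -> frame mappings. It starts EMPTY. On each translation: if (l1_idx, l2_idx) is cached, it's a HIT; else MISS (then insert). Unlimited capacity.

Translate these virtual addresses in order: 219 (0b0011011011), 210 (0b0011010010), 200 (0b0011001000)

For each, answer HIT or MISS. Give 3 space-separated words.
vaddr=219: (1,2) not in TLB -> MISS, insert
vaddr=210: (1,2) in TLB -> HIT
vaddr=200: (1,2) in TLB -> HIT

Answer: MISS HIT HIT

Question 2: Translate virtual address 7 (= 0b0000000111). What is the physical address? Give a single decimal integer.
Answer: 71

Derivation:
vaddr = 7 = 0b0000000111
Split: l1_idx=0, l2_idx=0, offset=7
L1[0] = 1
L2[1][0] = 2
paddr = 2 * 32 + 7 = 71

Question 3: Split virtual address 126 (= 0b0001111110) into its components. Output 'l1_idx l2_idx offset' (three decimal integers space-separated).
vaddr = 126 = 0b0001111110
  top 3 bits -> l1_idx = 0
  next 2 bits -> l2_idx = 3
  bottom 5 bits -> offset = 30

Answer: 0 3 30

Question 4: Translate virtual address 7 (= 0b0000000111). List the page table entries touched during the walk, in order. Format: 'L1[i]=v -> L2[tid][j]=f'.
Answer: L1[0]=1 -> L2[1][0]=2

Derivation:
vaddr = 7 = 0b0000000111
Split: l1_idx=0, l2_idx=0, offset=7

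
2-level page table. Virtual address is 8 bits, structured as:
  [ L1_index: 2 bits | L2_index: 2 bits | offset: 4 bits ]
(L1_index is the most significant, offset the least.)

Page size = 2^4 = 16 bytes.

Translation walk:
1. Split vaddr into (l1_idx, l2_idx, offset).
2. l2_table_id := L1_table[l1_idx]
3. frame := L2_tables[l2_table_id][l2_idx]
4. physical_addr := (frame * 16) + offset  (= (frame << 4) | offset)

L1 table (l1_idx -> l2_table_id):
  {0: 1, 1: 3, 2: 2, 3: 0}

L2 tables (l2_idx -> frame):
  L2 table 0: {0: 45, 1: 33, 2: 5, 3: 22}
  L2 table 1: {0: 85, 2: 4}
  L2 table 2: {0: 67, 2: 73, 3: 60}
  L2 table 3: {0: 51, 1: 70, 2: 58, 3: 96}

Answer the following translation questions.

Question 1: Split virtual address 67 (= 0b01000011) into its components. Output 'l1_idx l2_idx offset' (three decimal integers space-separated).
vaddr = 67 = 0b01000011
  top 2 bits -> l1_idx = 1
  next 2 bits -> l2_idx = 0
  bottom 4 bits -> offset = 3

Answer: 1 0 3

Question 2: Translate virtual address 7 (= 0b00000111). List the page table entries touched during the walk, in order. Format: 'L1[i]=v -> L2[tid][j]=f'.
vaddr = 7 = 0b00000111
Split: l1_idx=0, l2_idx=0, offset=7

Answer: L1[0]=1 -> L2[1][0]=85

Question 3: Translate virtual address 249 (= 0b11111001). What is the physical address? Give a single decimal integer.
vaddr = 249 = 0b11111001
Split: l1_idx=3, l2_idx=3, offset=9
L1[3] = 0
L2[0][3] = 22
paddr = 22 * 16 + 9 = 361

Answer: 361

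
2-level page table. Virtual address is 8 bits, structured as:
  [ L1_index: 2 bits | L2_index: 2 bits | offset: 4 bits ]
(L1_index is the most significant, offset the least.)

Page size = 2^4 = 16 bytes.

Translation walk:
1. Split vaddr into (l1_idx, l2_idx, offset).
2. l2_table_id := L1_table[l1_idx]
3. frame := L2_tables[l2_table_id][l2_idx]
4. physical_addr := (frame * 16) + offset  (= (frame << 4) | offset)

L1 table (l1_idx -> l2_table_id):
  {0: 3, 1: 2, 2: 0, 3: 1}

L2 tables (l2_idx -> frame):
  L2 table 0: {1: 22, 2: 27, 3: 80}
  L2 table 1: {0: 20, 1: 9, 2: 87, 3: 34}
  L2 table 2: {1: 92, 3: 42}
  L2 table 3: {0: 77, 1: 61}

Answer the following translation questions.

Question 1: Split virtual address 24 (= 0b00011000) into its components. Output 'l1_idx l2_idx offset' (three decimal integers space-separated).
Answer: 0 1 8

Derivation:
vaddr = 24 = 0b00011000
  top 2 bits -> l1_idx = 0
  next 2 bits -> l2_idx = 1
  bottom 4 bits -> offset = 8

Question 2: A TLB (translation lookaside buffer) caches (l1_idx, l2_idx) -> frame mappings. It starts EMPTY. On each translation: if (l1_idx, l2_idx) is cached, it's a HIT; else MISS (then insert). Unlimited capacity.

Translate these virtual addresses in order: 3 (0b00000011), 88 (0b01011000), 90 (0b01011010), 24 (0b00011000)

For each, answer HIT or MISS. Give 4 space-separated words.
Answer: MISS MISS HIT MISS

Derivation:
vaddr=3: (0,0) not in TLB -> MISS, insert
vaddr=88: (1,1) not in TLB -> MISS, insert
vaddr=90: (1,1) in TLB -> HIT
vaddr=24: (0,1) not in TLB -> MISS, insert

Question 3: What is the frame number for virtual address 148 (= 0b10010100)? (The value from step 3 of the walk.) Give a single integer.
vaddr = 148: l1_idx=2, l2_idx=1
L1[2] = 0; L2[0][1] = 22

Answer: 22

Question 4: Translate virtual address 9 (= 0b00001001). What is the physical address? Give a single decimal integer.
Answer: 1241

Derivation:
vaddr = 9 = 0b00001001
Split: l1_idx=0, l2_idx=0, offset=9
L1[0] = 3
L2[3][0] = 77
paddr = 77 * 16 + 9 = 1241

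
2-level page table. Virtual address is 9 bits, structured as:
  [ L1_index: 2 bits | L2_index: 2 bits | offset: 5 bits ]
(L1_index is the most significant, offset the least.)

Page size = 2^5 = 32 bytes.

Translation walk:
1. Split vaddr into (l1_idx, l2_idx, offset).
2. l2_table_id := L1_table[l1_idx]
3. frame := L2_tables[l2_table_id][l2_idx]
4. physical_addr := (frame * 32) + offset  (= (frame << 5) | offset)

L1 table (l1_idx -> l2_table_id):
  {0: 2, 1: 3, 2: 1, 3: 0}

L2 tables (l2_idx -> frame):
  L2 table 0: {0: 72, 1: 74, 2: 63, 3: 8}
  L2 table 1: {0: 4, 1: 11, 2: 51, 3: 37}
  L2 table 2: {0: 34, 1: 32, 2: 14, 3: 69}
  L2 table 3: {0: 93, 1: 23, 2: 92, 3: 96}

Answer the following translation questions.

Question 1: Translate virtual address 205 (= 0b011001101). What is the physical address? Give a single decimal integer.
vaddr = 205 = 0b011001101
Split: l1_idx=1, l2_idx=2, offset=13
L1[1] = 3
L2[3][2] = 92
paddr = 92 * 32 + 13 = 2957

Answer: 2957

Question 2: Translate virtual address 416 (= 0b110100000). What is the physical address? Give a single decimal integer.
vaddr = 416 = 0b110100000
Split: l1_idx=3, l2_idx=1, offset=0
L1[3] = 0
L2[0][1] = 74
paddr = 74 * 32 + 0 = 2368

Answer: 2368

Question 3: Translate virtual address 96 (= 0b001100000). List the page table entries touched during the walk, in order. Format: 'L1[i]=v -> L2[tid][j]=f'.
Answer: L1[0]=2 -> L2[2][3]=69

Derivation:
vaddr = 96 = 0b001100000
Split: l1_idx=0, l2_idx=3, offset=0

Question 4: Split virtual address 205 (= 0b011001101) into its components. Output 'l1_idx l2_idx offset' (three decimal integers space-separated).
vaddr = 205 = 0b011001101
  top 2 bits -> l1_idx = 1
  next 2 bits -> l2_idx = 2
  bottom 5 bits -> offset = 13

Answer: 1 2 13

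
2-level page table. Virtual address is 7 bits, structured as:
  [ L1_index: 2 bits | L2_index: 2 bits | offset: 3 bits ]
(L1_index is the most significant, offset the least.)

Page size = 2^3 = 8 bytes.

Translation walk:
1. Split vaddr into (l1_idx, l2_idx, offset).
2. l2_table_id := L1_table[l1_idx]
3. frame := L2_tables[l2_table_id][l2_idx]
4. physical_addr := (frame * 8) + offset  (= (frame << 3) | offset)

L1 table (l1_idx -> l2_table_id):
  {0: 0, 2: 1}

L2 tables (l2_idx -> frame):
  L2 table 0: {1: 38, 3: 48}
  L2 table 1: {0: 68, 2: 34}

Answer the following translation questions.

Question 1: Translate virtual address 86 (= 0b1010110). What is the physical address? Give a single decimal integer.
vaddr = 86 = 0b1010110
Split: l1_idx=2, l2_idx=2, offset=6
L1[2] = 1
L2[1][2] = 34
paddr = 34 * 8 + 6 = 278

Answer: 278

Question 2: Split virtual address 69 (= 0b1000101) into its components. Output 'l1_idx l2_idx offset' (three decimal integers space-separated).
vaddr = 69 = 0b1000101
  top 2 bits -> l1_idx = 2
  next 2 bits -> l2_idx = 0
  bottom 3 bits -> offset = 5

Answer: 2 0 5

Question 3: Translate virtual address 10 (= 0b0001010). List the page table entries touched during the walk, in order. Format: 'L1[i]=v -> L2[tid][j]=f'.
vaddr = 10 = 0b0001010
Split: l1_idx=0, l2_idx=1, offset=2

Answer: L1[0]=0 -> L2[0][1]=38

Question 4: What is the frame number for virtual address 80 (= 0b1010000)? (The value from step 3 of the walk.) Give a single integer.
vaddr = 80: l1_idx=2, l2_idx=2
L1[2] = 1; L2[1][2] = 34

Answer: 34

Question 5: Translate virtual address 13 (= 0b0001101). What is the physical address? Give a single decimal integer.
Answer: 309

Derivation:
vaddr = 13 = 0b0001101
Split: l1_idx=0, l2_idx=1, offset=5
L1[0] = 0
L2[0][1] = 38
paddr = 38 * 8 + 5 = 309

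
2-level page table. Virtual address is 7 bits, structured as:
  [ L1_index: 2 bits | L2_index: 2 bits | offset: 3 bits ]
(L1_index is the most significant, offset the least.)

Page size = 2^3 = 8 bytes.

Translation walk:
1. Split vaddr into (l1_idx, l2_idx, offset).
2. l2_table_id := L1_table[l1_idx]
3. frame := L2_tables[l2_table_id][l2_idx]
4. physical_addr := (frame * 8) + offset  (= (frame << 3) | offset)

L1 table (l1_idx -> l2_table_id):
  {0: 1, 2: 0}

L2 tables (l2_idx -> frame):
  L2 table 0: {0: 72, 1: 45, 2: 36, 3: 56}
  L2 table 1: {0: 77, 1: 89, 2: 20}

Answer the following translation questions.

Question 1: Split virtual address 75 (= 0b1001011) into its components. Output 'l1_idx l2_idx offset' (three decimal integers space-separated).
Answer: 2 1 3

Derivation:
vaddr = 75 = 0b1001011
  top 2 bits -> l1_idx = 2
  next 2 bits -> l2_idx = 1
  bottom 3 bits -> offset = 3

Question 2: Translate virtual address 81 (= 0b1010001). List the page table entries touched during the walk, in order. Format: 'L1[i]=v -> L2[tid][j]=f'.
vaddr = 81 = 0b1010001
Split: l1_idx=2, l2_idx=2, offset=1

Answer: L1[2]=0 -> L2[0][2]=36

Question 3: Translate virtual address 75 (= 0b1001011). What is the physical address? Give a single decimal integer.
vaddr = 75 = 0b1001011
Split: l1_idx=2, l2_idx=1, offset=3
L1[2] = 0
L2[0][1] = 45
paddr = 45 * 8 + 3 = 363

Answer: 363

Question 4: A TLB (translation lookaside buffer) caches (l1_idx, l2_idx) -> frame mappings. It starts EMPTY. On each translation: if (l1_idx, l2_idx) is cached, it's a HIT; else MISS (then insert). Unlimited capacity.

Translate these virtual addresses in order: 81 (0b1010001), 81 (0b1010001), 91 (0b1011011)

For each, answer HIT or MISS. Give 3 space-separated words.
Answer: MISS HIT MISS

Derivation:
vaddr=81: (2,2) not in TLB -> MISS, insert
vaddr=81: (2,2) in TLB -> HIT
vaddr=91: (2,3) not in TLB -> MISS, insert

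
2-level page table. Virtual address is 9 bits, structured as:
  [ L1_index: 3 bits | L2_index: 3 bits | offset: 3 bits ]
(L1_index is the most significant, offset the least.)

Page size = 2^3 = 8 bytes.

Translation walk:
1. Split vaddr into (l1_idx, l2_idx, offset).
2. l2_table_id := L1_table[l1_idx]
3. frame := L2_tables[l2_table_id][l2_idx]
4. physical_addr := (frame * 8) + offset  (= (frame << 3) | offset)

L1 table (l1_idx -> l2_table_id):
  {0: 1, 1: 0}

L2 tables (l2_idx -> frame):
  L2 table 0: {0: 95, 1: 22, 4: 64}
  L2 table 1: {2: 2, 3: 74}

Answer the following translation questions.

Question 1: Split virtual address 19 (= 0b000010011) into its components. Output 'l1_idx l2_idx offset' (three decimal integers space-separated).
vaddr = 19 = 0b000010011
  top 3 bits -> l1_idx = 0
  next 3 bits -> l2_idx = 2
  bottom 3 bits -> offset = 3

Answer: 0 2 3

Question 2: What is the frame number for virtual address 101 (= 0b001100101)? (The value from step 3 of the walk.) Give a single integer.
vaddr = 101: l1_idx=1, l2_idx=4
L1[1] = 0; L2[0][4] = 64

Answer: 64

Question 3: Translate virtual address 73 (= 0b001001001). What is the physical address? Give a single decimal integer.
Answer: 177

Derivation:
vaddr = 73 = 0b001001001
Split: l1_idx=1, l2_idx=1, offset=1
L1[1] = 0
L2[0][1] = 22
paddr = 22 * 8 + 1 = 177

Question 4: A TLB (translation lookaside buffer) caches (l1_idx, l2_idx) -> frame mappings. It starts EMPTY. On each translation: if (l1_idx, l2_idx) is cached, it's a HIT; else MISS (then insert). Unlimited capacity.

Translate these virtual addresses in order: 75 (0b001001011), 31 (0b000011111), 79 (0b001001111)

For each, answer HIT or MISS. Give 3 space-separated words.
vaddr=75: (1,1) not in TLB -> MISS, insert
vaddr=31: (0,3) not in TLB -> MISS, insert
vaddr=79: (1,1) in TLB -> HIT

Answer: MISS MISS HIT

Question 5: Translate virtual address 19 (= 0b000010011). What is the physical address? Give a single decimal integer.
vaddr = 19 = 0b000010011
Split: l1_idx=0, l2_idx=2, offset=3
L1[0] = 1
L2[1][2] = 2
paddr = 2 * 8 + 3 = 19

Answer: 19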